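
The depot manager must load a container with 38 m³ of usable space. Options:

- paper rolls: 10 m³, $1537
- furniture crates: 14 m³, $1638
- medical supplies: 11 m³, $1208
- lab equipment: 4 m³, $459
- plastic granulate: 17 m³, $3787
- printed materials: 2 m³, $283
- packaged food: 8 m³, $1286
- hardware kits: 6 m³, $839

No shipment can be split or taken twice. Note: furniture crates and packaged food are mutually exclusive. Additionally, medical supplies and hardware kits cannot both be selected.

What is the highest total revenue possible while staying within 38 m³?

6893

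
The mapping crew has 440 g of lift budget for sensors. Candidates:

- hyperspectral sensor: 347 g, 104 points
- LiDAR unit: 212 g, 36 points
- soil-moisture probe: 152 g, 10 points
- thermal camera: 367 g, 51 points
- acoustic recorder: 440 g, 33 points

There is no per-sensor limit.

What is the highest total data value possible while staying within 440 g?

104

Best packing: hyperspectral sensor — 347 g, 104 total.
The spare 93 g is too small for any remaining sensor, and no exchange beats 104.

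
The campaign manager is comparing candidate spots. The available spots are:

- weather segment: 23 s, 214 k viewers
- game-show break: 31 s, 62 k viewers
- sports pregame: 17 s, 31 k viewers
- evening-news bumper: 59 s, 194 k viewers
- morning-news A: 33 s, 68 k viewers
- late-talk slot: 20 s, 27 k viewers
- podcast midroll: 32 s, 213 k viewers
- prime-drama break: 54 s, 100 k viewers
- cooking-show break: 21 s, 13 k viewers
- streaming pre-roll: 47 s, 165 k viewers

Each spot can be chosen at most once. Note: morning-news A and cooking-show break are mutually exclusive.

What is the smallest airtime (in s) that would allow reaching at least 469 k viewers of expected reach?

Need the lightest bundle worth ≥ 469.
weather segment + game-show break + podcast midroll reaches 489 using 86 s.
Below 86 s the best achievable stays under 469.

86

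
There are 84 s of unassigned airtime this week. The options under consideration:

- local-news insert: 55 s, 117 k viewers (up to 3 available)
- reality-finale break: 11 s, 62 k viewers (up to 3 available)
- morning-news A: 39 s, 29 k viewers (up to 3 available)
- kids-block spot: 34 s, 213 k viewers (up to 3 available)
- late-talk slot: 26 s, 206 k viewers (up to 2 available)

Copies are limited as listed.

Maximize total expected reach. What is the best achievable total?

543

The ratio heuristic lands on 2×reality-finale break + 2×late-talk slot (536) but leaves 10 s idle.
Dropping late-talk slot frees 26 s; slotting in kids-block spot (34 s) lifts the total to 543 at 82 s.
No other feasible combination exceeds 543.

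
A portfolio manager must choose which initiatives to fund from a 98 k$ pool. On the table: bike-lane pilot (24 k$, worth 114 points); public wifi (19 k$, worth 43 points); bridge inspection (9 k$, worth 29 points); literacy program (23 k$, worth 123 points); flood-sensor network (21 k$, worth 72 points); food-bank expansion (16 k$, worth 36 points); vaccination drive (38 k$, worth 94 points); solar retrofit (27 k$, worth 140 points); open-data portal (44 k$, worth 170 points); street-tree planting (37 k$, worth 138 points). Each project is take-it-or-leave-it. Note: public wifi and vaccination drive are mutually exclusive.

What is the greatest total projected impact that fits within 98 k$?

449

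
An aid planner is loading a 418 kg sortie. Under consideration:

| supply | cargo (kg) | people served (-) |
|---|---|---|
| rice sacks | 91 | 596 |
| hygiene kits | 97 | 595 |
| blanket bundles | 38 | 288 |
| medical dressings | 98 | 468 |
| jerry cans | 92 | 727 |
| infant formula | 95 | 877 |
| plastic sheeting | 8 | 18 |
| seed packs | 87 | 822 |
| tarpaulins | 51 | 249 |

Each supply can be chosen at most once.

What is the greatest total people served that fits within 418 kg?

Best packing: rice sacks + blanket bundles + jerry cans + infant formula + plastic sheeting + seed packs — 411 kg, 3328 total.

3328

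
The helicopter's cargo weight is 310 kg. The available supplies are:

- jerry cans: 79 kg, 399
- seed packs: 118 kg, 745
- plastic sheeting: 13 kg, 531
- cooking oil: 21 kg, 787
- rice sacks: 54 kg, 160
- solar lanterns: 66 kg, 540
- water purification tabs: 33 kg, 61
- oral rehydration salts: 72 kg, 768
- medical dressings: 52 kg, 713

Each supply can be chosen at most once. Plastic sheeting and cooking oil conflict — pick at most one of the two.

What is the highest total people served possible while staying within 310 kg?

3207

Best packing: jerry cans + cooking oil + solar lanterns + oral rehydration salts + medical dressings — 290 kg, 3207 total.
Every other selection either busts 310 kg or breaks a pairing rule or fails to beat 3207.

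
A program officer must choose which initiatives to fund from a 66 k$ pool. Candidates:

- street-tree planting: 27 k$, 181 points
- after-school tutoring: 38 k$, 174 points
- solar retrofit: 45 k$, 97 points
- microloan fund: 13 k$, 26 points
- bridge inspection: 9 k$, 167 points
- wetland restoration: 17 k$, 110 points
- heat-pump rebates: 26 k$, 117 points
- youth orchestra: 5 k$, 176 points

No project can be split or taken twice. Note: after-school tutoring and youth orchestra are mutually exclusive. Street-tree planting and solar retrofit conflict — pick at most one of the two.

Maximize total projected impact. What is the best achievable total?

By projected impact per k$: youth orchestra 35.20, bridge inspection 18.56, street-tree planting 6.70 lead.
Street-tree planting + bridge inspection + wetland restoration + youth orchestra uses 58 of the 66 k$ and totals 634.
An exhaustive check of the 256 subsets confirms 634.

634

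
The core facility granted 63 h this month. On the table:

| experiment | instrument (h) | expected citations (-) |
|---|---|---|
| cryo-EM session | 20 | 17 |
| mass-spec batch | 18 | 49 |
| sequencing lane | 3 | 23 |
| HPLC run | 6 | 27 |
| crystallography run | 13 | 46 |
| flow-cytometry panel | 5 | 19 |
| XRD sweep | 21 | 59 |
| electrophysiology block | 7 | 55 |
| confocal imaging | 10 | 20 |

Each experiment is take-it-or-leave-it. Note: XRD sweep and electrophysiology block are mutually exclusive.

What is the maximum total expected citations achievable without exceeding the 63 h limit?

Ranking by ratio (expected citations/h): electrophysiology block 7.86, sequencing lane 7.67, HPLC run 4.50, flow-cytometry panel 3.80.
Best packing: mass-spec batch + sequencing lane + HPLC run + crystallography run + flow-cytometry panel + electrophysiology block + confocal imaging — 62 h, 239 total.

239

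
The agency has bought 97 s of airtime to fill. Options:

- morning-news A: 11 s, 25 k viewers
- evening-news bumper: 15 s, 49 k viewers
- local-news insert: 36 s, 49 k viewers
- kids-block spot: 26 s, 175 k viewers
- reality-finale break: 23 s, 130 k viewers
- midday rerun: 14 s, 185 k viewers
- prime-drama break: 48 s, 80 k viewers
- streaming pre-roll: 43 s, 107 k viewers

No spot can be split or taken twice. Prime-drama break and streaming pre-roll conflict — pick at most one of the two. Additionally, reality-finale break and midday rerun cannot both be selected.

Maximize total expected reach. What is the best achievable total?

492

Morning-news A + kids-block spot + midday rerun + streaming pre-roll uses 94 of the 97 s and totals 492.
Every other selection either busts 97 s or breaks a pairing rule or fails to beat 492.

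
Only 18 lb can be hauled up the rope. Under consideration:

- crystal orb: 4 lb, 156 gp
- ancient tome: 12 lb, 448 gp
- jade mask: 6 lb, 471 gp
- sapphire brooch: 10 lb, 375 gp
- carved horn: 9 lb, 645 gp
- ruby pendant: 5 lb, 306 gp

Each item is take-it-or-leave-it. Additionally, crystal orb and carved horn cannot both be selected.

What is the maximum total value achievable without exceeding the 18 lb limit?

1116

The ratio ordering already packs tightly: jade mask + carved horn, 15 lb, 1116.
Runner-up carved horn + ruby pendant tops out at 951.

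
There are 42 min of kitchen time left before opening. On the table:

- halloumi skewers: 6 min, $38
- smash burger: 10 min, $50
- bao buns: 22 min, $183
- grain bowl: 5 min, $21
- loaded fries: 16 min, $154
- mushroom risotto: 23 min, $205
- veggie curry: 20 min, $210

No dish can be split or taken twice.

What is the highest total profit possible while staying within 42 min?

402

Ranking by ratio (profit/min): veggie curry 10.50, loaded fries 9.62, mushroom risotto 8.91.
Taking halloumi skewers + loaded fries + veggie curry: 42 min used, 402 in profit.
The closest alternative, bao buns + veggie curry, reaches only 393.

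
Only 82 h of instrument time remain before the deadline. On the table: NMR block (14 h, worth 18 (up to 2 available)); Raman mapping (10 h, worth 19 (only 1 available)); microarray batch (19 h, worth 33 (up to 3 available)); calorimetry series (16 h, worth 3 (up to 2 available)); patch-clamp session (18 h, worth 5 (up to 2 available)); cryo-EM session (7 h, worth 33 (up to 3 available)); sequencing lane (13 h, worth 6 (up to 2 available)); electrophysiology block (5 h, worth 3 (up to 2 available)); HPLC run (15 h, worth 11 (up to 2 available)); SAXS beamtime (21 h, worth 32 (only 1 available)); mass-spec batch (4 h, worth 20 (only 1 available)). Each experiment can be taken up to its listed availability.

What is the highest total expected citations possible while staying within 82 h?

218

Taking the top-ratio experiments first gives Raman mapping + 2×microarray batch + 3×cryo-EM session + electrophysiology block + mass-spec batch for 207 (78 h).
Replace Raman mapping and electrophysiology block with microarray batch: the trade gains 11 net, giving 218 at 82 h.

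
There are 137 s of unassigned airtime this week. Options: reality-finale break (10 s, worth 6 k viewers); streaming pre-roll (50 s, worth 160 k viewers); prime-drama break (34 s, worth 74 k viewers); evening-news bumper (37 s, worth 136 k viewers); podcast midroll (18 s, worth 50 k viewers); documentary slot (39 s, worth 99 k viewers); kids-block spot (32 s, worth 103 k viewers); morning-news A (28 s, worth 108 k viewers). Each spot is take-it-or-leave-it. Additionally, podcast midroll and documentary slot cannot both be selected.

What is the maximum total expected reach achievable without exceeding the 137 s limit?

Filling by ratio: reality-finale break + evening-news bumper + podcast midroll + kids-block spot + morning-news A for 403, with 12 s left unused.
Dropping reality-finale break and kids-block spot frees 42 s; slotting in streaming pre-roll (50 s) lifts the total to 454 at 133 s.

454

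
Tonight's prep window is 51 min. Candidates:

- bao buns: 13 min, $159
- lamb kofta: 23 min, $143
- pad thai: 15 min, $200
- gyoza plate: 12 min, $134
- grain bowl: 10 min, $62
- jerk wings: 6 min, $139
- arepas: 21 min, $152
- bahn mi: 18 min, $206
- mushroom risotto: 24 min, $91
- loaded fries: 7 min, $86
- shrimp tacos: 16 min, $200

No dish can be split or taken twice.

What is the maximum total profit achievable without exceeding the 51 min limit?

By profit per min: jerk wings 23.17, pad thai 13.33, shrimp tacos 12.50 lead.
A density-first pass picks pad thai + jerk wings + loaded fries + shrimp tacos — 625 at 44 min.
Dropping loaded fries frees 7 min; slotting in bao buns (13 min) lifts the total to 698 at 50 min.

698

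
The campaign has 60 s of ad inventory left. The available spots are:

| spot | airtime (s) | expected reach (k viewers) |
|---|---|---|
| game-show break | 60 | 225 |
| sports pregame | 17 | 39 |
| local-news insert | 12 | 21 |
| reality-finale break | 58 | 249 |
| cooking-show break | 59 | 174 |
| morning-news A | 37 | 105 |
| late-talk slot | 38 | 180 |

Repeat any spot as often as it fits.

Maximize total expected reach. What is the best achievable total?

249

Taking the top-ratio spots first gives sports pregame + late-talk slot for 219 (55 s).
Replace sports pregame and late-talk slot with reality-finale break: the trade gains 30 net, giving 249 at 58 s.
Every other selection either busts 60 s or fails to beat 249.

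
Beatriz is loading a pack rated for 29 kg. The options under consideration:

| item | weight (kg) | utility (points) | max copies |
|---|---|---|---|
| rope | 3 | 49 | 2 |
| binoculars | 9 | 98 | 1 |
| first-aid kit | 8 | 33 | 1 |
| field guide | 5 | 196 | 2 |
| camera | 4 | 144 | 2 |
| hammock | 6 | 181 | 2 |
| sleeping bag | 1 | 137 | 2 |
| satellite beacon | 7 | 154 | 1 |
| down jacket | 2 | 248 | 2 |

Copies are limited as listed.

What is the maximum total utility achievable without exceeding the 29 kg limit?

The ratio heuristic lands on rope + 2×field guide + 2×camera + 2×sleeping bag + 2×down jacket (1499) but leaves 2 kg idle.
The 4 kg tied up in camera is better spent on hammock — total rises to 1536 (29 kg).
Nothing else within 29 kg beats 1536.

1536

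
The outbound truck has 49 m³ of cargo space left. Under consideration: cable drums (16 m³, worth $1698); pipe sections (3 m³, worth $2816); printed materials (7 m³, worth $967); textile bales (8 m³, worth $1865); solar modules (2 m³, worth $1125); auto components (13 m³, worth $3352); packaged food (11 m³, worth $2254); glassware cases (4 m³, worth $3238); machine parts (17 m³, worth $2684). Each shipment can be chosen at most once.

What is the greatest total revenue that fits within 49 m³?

15617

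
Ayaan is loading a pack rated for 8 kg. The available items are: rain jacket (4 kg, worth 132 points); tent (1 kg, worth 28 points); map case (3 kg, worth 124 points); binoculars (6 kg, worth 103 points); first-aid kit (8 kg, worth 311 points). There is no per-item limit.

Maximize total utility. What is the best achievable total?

Density check — map case 41.33, first-aid kit 38.88, rain jacket 33.00, tent 28.00 are the best per kg.
Greedy by ratio would take 2×tent + 2×map case: 8 kg used, total 304.
Replace 2×tent and 2×map case with first-aid kit: the trade gains 7 net, giving 311 at 8 kg.

311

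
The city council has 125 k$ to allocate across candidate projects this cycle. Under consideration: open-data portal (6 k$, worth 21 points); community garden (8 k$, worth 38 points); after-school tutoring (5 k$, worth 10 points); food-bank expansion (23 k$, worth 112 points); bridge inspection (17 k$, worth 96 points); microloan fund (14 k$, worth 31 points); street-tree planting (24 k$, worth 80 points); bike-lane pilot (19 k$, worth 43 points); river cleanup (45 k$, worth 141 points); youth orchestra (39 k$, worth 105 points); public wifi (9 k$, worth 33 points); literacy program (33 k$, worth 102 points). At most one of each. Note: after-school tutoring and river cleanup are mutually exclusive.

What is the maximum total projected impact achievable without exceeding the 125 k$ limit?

Best packing: open-data portal + community garden + after-school tutoring + food-bank expansion + bridge inspection + street-tree planting + public wifi + literacy program — 125 k$, 492 total.

492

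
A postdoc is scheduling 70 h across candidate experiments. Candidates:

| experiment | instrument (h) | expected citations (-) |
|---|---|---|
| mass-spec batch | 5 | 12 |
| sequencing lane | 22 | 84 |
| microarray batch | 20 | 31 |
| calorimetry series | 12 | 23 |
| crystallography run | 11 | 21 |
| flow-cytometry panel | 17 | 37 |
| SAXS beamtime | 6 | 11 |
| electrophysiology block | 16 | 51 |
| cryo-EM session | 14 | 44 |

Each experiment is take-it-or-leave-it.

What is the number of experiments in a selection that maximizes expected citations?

Optimal total is 216.
For example sequencing lane + flow-cytometry panel + electrophysiology block + cryo-EM session achieves it, using 69 h.
Any selection reaching 216 contains exactly 4 experiments.

4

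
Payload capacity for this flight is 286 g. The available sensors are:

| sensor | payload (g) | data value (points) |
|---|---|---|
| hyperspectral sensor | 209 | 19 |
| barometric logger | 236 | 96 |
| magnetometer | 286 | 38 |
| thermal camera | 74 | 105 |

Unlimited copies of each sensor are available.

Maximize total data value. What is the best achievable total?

315

Taking 3×thermal camera: 222 g used, 315 in data value.
No other feasible combination exceeds 315.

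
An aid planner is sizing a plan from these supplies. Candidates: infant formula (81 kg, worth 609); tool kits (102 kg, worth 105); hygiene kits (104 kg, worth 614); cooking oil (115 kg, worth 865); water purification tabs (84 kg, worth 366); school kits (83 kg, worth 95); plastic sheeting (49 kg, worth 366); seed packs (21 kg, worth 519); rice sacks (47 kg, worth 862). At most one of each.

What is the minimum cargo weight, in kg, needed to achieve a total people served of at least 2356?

198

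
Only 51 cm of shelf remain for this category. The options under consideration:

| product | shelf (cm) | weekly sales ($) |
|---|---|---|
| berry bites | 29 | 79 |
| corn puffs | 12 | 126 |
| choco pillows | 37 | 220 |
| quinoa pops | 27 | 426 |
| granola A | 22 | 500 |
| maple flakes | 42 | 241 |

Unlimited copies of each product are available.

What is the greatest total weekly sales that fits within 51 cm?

Best packing: 2×granola A — 44 cm, 1000 total.
Nothing else within 51 cm beats 1000.

1000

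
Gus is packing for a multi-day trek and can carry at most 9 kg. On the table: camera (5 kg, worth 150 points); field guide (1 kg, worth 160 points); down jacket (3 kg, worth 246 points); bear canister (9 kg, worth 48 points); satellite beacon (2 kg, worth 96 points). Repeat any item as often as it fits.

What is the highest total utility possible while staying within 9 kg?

By utility per kg: field guide 160.00, down jacket 82.00, satellite beacon 48.00, camera 30.00 lead.
Best packing: 9×field guide — 9 kg, 1440 total.

1440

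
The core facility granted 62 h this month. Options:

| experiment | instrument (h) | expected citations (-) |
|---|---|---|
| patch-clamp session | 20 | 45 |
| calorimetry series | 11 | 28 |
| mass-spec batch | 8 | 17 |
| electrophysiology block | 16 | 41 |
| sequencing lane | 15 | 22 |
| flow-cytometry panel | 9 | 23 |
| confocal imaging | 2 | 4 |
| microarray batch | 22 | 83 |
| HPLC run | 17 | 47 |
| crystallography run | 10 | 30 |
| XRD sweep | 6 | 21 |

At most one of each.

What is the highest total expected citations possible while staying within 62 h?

Ranking by ratio (expected citations/h): microarray batch 3.77, XRD sweep 3.50, crystallography run 3.00, HPLC run 2.76.
Filling by ratio: confocal imaging + microarray batch + HPLC run + crystallography run + XRD sweep for 185, with 5 h left unused.
The 6 h tied up in XRD sweep is better spent on calorimetry series — total rises to 192 (62 h).
Electrophysiology block + microarray batch + HPLC run + XRD sweep (61 h) also reaches 192 — a tie, but nothing goes higher.

192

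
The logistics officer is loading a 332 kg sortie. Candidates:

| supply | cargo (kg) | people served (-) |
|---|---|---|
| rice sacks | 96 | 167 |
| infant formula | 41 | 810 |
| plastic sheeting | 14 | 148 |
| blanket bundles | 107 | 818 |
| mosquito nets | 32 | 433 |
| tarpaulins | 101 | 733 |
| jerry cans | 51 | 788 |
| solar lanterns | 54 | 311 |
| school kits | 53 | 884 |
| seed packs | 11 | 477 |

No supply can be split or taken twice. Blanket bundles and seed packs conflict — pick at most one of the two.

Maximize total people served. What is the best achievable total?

4273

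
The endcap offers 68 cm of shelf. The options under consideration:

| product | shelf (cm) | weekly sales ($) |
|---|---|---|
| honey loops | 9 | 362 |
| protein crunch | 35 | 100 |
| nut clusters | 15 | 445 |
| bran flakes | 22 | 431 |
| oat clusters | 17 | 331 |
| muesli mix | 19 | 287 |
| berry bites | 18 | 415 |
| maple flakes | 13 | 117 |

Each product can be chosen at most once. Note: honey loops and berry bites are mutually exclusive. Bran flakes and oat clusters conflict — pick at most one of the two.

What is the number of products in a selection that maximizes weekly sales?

Best achievable weekly sales is 1525.
honey loops + nut clusters + bran flakes + muesli mix hits 1525 at 65 cm.
Any selection reaching 1525 contains exactly 4 products.

4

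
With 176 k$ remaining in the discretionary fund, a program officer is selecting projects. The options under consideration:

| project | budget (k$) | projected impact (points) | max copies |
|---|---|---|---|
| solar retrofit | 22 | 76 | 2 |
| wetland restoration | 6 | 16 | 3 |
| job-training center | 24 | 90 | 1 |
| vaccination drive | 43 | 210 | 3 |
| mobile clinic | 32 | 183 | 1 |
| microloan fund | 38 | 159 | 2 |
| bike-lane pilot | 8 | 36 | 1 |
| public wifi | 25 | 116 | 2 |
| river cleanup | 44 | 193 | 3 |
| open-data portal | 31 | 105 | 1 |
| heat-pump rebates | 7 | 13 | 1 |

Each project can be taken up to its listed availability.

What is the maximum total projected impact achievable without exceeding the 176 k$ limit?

871

A density-first pass picks wetland restoration + 3×vaccination drive + mobile clinic + bike-lane pilot — 865 at 175 k$.
Dropping wetland restoration and vaccination drive frees 49 k$; slotting in 2×public wifi (50 k$) lifts the total to 871 at 176 k$.
Nothing else within 176 k$ beats 871.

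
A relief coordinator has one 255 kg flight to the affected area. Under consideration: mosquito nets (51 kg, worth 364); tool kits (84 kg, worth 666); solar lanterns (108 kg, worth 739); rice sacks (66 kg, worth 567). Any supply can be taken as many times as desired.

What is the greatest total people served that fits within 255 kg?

2065

By people served per kg: rice sacks 8.59, tool kits 7.93, mosquito nets 7.14 lead.
Best packing: mosquito nets + 3×rice sacks — 249 kg, 2065 total.
The spare 6 kg is too small for any remaining supply, and no exchange beats 2065.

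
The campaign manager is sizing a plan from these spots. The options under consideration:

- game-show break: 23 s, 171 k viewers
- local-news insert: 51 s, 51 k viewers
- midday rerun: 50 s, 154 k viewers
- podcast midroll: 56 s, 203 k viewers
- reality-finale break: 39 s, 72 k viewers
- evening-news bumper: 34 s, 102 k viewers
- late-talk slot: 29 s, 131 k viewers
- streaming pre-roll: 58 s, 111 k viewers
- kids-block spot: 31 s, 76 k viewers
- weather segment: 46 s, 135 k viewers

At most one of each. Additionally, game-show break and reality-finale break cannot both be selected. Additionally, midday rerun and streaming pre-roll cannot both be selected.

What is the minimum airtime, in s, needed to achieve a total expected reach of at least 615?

154

Need the lightest bundle worth ≥ 615.
game-show break + podcast midroll + late-talk slot + weather segment reaches 640 using 154 s.
No combination under 154 s hits 615.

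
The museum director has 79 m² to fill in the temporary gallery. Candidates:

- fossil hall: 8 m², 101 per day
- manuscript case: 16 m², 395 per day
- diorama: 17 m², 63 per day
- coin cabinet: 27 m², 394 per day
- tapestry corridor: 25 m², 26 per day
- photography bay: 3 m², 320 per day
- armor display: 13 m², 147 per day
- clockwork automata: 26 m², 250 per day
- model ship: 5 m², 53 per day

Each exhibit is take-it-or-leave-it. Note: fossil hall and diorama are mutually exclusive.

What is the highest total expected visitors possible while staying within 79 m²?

Taking the top-ratio exhibits first gives fossil hall + manuscript case + coin cabinet + photography bay + armor display + model ship for 1410 (72 m²).
Dropping fossil hall and armor display frees 21 m²; slotting in clockwork automata (26 m²) lifts the total to 1412 at 77 m².
No other feasible combination exceeds 1412.

1412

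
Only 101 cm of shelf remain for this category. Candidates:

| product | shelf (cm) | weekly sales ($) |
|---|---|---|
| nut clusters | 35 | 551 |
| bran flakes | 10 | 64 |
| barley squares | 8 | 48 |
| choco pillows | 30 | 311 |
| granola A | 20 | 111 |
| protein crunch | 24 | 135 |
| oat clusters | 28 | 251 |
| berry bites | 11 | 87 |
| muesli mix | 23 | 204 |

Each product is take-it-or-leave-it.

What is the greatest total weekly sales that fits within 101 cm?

1161

Nut clusters + barley squares + choco pillows + oat clusters uses 101 of the 101 cm and totals 1161.
That's the maximum — no swap from here does better than 1161.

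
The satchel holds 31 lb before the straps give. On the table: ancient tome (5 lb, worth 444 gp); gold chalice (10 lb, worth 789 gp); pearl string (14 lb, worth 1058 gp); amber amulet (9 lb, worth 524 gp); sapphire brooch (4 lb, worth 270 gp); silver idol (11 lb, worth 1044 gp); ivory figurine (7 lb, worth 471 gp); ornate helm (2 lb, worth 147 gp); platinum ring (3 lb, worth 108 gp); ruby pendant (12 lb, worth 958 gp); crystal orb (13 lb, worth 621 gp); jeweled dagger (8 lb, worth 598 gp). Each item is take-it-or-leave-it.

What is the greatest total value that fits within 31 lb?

2600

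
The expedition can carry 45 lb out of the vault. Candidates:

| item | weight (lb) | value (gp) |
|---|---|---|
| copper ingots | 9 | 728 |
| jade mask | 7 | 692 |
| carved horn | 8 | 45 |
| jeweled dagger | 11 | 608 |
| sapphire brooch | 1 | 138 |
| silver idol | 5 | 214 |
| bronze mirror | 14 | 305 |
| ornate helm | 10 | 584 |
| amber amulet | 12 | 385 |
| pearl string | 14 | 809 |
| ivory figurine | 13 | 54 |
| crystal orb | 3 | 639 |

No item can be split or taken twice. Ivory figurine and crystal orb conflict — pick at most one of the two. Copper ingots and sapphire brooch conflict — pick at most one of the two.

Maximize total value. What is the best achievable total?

Copper ingots + jade mask + jeweled dagger + pearl string + crystal orb uses 44 of the 45 lb and totals 3476.
Next best is copper ingots + jade mask + jeweled dagger + silver idol + ornate helm + crystal orb at 3465 (45 lb) — short by 11.

3476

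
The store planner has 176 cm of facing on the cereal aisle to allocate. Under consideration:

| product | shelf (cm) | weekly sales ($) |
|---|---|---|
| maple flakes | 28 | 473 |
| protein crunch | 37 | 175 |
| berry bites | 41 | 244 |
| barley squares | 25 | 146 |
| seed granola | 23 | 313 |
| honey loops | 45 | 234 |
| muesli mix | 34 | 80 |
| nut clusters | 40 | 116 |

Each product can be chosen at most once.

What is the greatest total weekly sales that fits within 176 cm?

Filling by ratio: maple flakes + berry bites + barley squares + seed granola + honey loops for 1410, with 14 cm left unused.
Replace barley squares with protein crunch: the trade gains 29 net, giving 1439 at 174 cm.
The closest alternative, maple flakes + berry bites + barley squares + seed granola + honey loops, reaches only 1410.

1439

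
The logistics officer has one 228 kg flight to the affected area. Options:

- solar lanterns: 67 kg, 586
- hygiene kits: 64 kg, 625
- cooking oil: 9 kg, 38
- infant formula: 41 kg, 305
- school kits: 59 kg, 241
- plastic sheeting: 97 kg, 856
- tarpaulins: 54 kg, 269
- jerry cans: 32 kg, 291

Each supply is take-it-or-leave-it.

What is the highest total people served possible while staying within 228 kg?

2067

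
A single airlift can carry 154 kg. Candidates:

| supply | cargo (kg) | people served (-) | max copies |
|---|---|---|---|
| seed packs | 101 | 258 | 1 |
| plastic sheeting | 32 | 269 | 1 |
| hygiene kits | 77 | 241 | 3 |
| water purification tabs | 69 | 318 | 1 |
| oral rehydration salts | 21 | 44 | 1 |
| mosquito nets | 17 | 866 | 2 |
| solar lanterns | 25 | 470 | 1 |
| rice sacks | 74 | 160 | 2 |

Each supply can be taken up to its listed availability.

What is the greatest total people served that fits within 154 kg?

Filling by ratio: plastic sheeting + oral rehydration salts + 2×mosquito nets + solar lanterns for 2515, with 42 kg left unused.
The 32 kg tied up in plastic sheeting is better spent on water purification tabs — total rises to 2564 (149 kg).

2564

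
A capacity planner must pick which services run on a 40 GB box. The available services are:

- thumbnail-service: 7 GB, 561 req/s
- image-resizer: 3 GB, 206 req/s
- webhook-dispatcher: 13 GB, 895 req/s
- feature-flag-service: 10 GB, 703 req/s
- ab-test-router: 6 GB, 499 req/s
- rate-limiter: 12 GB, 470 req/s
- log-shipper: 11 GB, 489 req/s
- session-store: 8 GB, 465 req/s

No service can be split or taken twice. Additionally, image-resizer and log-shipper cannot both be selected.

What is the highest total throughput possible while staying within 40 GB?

2864

Taking thumbnail-service + image-resizer + webhook-dispatcher + feature-flag-service + ab-test-router: 39 GB used, 2864 in throughput.
An exhaustive check of the 256 subsets confirms 2864.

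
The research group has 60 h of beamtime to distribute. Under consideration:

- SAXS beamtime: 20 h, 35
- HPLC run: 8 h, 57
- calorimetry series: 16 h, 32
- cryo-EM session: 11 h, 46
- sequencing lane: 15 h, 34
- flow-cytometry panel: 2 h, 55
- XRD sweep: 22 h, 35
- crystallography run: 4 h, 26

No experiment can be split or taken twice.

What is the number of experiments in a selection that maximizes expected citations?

Optimal total is 253.
SAXS beamtime + HPLC run + cryo-EM session + sequencing lane + flow-cytometry panel + crystallography run hits 253 at 60 h.
Any selection reaching 253 contains exactly 6 experiments.

6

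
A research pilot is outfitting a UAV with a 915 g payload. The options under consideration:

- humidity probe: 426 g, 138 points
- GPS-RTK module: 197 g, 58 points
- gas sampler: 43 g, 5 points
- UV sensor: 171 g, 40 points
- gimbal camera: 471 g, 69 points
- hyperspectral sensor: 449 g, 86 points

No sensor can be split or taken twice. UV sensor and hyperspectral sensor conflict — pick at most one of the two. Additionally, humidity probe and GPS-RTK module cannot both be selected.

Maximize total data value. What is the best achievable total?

224

Humidity probe + hyperspectral sensor uses 875 of the 915 g and totals 224.
Every other selection either busts 915 g or breaks a pairing rule or fails to beat 224.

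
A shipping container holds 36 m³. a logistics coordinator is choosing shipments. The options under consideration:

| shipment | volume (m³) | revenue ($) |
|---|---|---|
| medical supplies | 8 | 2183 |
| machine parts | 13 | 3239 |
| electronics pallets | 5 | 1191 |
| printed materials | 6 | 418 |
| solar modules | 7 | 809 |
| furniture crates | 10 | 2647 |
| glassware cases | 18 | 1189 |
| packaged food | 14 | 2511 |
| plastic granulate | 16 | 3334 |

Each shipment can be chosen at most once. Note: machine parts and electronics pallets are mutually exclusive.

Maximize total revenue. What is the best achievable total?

8164

Medical supplies + furniture crates + plastic granulate uses 34 of the 36 m³ and totals 8164.
The closest alternative, medical supplies + machine parts + furniture crates, reaches only 8069.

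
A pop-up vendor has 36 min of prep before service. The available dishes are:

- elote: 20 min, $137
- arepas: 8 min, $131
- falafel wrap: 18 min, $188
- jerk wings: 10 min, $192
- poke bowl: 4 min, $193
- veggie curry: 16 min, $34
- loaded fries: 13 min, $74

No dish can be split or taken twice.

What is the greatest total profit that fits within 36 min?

590

Density check — poke bowl 48.25, jerk wings 19.20, arepas 16.38, falafel wrap 10.44 are the best per min.
Best packing: arepas + jerk wings + poke bowl + loaded fries — 35 min, 590 total.
Nothing else within 36 min beats 590.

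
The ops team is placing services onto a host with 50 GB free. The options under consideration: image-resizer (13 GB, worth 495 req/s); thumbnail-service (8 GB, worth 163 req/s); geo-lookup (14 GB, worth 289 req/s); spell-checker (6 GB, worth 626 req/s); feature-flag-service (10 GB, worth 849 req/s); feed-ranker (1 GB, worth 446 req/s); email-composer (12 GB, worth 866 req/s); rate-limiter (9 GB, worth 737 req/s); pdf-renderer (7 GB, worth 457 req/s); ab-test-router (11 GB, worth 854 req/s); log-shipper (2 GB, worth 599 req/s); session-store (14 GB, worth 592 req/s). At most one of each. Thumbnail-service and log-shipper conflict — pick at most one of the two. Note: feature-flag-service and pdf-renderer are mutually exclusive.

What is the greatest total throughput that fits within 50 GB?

4585

Spell-checker + feed-ranker + email-composer + rate-limiter + pdf-renderer + ab-test-router + log-shipper uses 48 of the 50 GB and totals 4585.
Runner-up spell-checker + feature-flag-service + email-composer + rate-limiter + ab-test-router + log-shipper tops out at 4531.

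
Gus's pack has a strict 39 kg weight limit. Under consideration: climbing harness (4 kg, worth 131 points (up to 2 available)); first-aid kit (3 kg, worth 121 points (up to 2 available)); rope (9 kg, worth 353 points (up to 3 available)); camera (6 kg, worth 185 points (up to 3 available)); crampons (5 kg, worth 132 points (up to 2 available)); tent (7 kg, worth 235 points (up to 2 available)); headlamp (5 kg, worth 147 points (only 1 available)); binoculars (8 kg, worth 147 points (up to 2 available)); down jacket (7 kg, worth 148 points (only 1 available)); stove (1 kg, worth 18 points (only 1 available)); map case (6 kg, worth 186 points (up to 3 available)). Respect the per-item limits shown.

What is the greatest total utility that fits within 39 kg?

Density check — first-aid kit 40.33, rope 39.22, tent 33.57, climbing harness 32.75 are the best per kg.
A density-first pass picks climbing harness + 2×first-aid kit + 3×rope + stove — 1450 at 38 kg.
Replace climbing harness and stove with map case: the trade gains 37 net, giving 1487 at 39 kg.
Every other selection either busts 39 kg or exceeds an availability limit or fails to beat 1487.

1487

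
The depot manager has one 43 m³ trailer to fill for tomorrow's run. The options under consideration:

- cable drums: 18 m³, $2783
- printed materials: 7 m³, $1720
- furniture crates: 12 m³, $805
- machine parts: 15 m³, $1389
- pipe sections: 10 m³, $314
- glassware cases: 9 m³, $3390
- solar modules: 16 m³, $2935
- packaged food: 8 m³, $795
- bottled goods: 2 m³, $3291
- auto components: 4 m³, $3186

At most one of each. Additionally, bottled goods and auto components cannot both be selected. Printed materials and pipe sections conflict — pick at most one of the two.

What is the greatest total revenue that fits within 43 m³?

Printed materials + glassware cases + solar modules + packaged food + bottled goods uses 42 of the 43 m³ and totals 12131.
No other feasible combination exceeds 12131.

12131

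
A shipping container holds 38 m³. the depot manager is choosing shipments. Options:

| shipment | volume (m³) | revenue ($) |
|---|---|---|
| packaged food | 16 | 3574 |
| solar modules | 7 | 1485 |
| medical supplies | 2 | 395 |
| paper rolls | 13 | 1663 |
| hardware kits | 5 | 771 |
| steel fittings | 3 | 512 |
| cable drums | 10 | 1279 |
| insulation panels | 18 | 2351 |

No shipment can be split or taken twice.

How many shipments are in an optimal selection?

5

Optimal total is 7245.
One optimal bundle: packaged food + solar modules + medical supplies + steel fittings + cable drums (38 m³).
Every optimal selection uses 5 shipments.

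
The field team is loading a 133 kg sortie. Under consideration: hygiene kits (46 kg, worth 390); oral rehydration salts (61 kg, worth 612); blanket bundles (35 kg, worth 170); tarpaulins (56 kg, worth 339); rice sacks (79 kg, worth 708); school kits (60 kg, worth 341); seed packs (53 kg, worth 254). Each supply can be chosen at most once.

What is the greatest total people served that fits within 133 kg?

1098

Greedy by ratio would take hygiene kits + oral rehydration salts: 107 kg used, total 1002.
Dropping oral rehydration salts frees 61 kg; slotting in rice sacks (79 kg) lifts the total to 1098 at 125 kg.
Next best is hygiene kits + oral rehydration salts at 1002 (107 kg) — short by 96.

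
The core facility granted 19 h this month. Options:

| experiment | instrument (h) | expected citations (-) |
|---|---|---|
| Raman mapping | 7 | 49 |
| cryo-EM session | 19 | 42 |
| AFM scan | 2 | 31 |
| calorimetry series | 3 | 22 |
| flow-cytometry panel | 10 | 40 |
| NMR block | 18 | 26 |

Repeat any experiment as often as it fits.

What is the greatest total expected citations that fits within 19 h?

279

Taking 9×AFM scan: 18 h used, 279 in expected citations.
Nothing else within 19 h beats 279.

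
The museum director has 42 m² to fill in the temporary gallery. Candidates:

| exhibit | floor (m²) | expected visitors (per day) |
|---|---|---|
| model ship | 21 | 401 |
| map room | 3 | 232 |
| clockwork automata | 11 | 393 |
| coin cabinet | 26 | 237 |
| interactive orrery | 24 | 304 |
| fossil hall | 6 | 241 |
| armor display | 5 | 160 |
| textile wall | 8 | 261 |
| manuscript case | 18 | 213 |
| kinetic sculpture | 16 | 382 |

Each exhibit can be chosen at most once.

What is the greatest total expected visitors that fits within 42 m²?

Greedy by ratio would take map room + clockwork automata + fossil hall + armor display + textile wall: 33 m² used, total 1287.
The 8 m² tied up in textile wall is better spent on kinetic sculpture — total rises to 1408 (41 m²).
Nothing else within 42 m² beats 1408.

1408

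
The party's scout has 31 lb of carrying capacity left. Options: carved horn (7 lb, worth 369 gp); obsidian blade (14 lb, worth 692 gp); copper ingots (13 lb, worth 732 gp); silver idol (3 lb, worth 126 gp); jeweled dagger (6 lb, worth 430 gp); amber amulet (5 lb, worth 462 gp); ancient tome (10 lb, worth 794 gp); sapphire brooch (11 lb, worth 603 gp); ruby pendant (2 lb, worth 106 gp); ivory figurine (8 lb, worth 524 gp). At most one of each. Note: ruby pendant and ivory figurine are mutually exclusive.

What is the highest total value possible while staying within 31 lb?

2210

Taking jeweled dagger + amber amulet + ancient tome + ivory figurine: 29 lb used, 2210 in value.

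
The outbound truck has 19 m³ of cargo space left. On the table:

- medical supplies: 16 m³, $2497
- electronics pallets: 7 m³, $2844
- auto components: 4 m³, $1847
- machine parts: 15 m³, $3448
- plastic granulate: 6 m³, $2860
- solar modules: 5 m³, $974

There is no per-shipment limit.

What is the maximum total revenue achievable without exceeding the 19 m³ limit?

8580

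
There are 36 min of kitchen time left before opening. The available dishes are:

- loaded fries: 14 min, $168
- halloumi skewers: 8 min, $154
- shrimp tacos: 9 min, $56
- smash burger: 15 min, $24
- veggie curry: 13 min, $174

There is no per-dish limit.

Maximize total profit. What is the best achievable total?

Best packing: 4×halloumi skewers — 32 min, 616 total.
Every other selection either busts 36 min or fails to beat 616.

616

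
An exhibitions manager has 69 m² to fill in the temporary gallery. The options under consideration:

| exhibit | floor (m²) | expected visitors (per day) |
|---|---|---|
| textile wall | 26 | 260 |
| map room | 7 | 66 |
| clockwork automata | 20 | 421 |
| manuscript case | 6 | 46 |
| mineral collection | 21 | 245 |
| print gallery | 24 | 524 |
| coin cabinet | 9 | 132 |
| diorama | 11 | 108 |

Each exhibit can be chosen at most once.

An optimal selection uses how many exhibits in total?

3

Best achievable expected visitors is 1190.
One optimal bundle: clockwork automata + mineral collection + print gallery (65 m²).
All optima have 3 exhibits.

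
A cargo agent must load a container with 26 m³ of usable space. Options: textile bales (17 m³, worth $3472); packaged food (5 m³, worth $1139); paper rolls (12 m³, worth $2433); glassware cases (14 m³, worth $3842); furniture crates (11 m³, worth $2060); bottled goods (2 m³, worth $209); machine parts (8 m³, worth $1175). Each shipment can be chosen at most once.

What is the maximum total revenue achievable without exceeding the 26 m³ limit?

6275

A density-first pass picks packaged food + glassware cases + bottled goods — 5190 at 21 m³.
Replace packaged food and bottled goods with paper rolls: the trade gains 1085 net, giving 6275 at 26 m³.
Next best is glassware cases + furniture crates at 5902 (25 m³) — short by 373.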